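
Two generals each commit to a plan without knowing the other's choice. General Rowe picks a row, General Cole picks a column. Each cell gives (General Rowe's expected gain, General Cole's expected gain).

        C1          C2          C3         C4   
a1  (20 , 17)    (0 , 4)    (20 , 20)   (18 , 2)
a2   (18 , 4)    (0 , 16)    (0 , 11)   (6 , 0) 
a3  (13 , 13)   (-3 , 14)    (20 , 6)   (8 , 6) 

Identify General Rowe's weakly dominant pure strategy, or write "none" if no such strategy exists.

a1 vs a2: C1: 20>18, C2: 0=0, C3: 20>0, C4: 18>6.
a1 vs a3: C1: 20>13, C2: 0>-3, C3: 20=20, C4: 18>8.
a1 is at least as good as every other strategy against every opponent action, so it is weakly dominant.

a1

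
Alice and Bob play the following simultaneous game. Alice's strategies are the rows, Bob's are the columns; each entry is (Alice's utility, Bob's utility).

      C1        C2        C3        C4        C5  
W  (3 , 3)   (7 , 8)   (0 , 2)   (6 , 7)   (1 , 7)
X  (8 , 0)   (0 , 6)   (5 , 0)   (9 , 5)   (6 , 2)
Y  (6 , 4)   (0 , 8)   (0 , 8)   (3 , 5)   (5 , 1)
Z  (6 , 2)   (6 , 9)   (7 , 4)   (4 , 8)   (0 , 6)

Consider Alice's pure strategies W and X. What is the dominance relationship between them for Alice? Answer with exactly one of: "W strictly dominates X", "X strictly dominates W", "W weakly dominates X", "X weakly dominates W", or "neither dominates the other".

neither dominates the other

W's payoffs vs X's, by Bob's action — C1: 3<8, C2: 7>0, C3: 0<5, C4: 6<9, C5: 1<6.
W does better at C2 but worse at C1, C3, C4, C5; neither strategy dominates the other.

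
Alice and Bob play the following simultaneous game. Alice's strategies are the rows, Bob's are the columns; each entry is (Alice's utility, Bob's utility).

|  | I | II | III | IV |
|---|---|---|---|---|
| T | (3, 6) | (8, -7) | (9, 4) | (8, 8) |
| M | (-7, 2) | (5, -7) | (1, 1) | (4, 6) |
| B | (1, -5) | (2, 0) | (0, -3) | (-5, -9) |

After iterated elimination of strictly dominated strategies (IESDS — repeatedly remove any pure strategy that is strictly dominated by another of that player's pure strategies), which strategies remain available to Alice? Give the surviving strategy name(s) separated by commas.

Row M is eliminated: T beats it against every remaining column (I: 3>-7, II: 8>5, III: 9>1, IV: 8>4).
For Alice, T strictly dominates B on the remaining columns (I: 3>1, II: 8>2, III: 9>0, IV: 8>-5); eliminate B.
Bob's strategy I is strictly dominated by IV (T: 8>6) and is removed.
Bob's strategy II is strictly dominated by III (T: 4>-7) and is removed.
Bob's strategy III is strictly dominated by IV (T: 8>4) and is removed.
Among the remaining strategies, none is strictly dominated by another pure strategy of the same player, so the elimination stops.
Surviving strategies — Alice: {T}; Bob: {IV}.

T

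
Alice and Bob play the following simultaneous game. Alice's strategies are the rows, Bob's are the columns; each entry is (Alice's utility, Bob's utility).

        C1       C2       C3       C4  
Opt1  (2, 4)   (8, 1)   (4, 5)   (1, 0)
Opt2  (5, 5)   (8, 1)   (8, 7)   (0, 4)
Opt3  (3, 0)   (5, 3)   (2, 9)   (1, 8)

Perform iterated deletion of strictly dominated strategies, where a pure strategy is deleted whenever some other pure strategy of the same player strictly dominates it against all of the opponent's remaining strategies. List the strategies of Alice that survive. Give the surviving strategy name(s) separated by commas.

Opt2

Bob's strategy C1 is strictly dominated by C3 (Opt1: 5>4, Opt2: 7>5, Opt3: 9>0) and is removed.
For Bob, C3 strictly dominates C2 on the remaining rows (Opt1: 5>1, Opt2: 7>1, Opt3: 9>3); eliminate C2.
For Bob, C3 strictly dominates C4 on the remaining rows (Opt1: 5>0, Opt2: 7>4, Opt3: 9>8); eliminate C4.
Alice's strategy Opt1 is strictly dominated by Opt2 (C3: 8>4) and is removed.
Alice's strategy Opt3 is strictly dominated by Opt2 (C3: 8>2) and is removed.
Among the remaining strategies, none is strictly dominated by another pure strategy of the same player, so the elimination stops.
Surviving strategies — Alice: {Opt2}; Bob: {C3}.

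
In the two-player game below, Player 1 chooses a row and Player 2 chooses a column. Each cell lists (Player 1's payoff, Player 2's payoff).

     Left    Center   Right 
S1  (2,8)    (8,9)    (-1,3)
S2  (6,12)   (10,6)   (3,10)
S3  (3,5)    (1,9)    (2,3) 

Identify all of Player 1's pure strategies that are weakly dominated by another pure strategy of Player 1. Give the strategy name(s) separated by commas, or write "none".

S2 weakly dominates S1 — Left: 6>2, Center: 10>8, Right: 3>-1.
S2: no other strategy beats it everywhere (S1 at Left (6>2); S3 at Left (6>3)).
S3 is weakly dominated by S2 (Left: 6>3, Center: 10>1, Right: 3>2).

S1, S3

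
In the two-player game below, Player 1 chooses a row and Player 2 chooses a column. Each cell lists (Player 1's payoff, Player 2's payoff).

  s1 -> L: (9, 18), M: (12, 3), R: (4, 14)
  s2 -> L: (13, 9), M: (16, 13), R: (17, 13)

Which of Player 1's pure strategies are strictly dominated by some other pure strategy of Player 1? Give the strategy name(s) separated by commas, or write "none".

s1

s2 strictly dominates s1 — L: 13>9, M: 16>12, R: 17>4.
s2: no other strategy beats it everywhere (s1 at L (13>9)).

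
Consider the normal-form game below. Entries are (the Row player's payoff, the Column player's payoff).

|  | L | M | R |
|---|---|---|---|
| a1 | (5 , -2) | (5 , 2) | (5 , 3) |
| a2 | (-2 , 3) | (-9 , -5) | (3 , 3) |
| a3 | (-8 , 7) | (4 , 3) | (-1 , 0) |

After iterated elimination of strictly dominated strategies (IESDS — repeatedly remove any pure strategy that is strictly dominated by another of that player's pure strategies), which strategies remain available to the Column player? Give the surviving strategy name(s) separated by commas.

Row a2 is eliminated: a1 beats it against every remaining column (L: 5>-2, M: 5>-9, R: 5>3).
The Row player's strategy a3 is strictly dominated by a1 (L: 5>-8, M: 5>4, R: 5>-1) and is removed.
Column L is eliminated: M beats it against every remaining row (a1: 2>-2).
Column M is eliminated: R beats it against every remaining row (a1: 3>2).
Among the remaining strategies, none is strictly dominated by another pure strategy of the same player, so the elimination stops.
Surviving strategies — the Row player: {a1}; the Column player: {R}.

R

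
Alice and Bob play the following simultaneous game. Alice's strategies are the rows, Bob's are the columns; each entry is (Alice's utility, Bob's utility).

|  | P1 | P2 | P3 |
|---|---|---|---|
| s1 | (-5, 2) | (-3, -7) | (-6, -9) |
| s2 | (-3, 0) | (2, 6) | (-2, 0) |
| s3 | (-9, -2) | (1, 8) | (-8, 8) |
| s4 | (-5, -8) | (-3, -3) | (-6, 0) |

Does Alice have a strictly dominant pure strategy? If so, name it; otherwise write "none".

s2 vs s1: P1: -3>-5, P2: 2>-3, P3: -2>-6.
s2 vs s3: P1: -3>-9, P2: 2>1, P3: -2>-8.
s2 vs s4: P1: -3>-5, P2: 2>-3, P3: -2>-6.
s2 strictly beats every other strategy against every opponent action, so it is strictly dominant.

s2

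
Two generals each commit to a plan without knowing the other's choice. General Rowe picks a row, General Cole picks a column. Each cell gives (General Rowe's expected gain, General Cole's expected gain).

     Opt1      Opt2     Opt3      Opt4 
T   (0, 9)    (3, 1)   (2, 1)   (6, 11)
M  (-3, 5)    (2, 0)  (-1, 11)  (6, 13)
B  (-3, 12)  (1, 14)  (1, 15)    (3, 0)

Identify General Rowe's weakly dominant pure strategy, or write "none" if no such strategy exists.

T vs M: Opt1: 0>-3, Opt2: 3>2, Opt3: 2>-1, Opt4: 6=6.
T vs B: Opt1: 0>-3, Opt2: 3>1, Opt3: 2>1, Opt4: 6>3.
T is at least as good as every other strategy against every opponent action, so it is weakly dominant.

T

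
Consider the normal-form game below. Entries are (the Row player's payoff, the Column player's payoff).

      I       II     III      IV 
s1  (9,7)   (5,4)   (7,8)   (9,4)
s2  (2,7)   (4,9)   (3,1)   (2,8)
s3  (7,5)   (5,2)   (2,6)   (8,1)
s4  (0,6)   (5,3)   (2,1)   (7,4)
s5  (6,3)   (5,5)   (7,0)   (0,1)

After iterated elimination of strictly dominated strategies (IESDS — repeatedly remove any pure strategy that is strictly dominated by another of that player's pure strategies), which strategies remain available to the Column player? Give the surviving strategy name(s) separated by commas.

I, II, III

Row s2 is eliminated: s1 beats it against every remaining column (I: 9>2, II: 5>4, III: 7>3, IV: 9>2).
Column IV is eliminated: I beats it against every remaining row (s1: 7>4, s3: 5>1, s4: 6>4, s5: 3>1).
Among the remaining strategies, none is strictly dominated by another pure strategy of the same player, so the elimination stops.
Surviving strategies — the Row player: {s1, s3, s4, s5}; the Column player: {I, II, III}.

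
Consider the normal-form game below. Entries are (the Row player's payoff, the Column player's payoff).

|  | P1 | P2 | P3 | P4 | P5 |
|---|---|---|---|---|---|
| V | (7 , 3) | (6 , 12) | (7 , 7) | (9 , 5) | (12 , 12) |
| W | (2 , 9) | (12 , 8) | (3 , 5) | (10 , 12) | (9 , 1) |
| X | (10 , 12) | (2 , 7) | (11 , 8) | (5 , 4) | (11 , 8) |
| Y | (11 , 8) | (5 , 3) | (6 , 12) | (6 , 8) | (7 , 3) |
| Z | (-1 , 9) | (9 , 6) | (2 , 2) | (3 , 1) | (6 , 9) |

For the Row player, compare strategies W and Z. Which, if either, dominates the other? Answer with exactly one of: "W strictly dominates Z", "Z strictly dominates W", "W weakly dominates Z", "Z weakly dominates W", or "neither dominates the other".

W's payoffs vs Z's, by the Column player's action — P1: 2>-1, P2: 12>9, P3: 3>2, P4: 10>3, P5: 9>6.
W gives a strictly higher payoff against each choice by the Column player, so W strictly dominates Z.

W strictly dominates Z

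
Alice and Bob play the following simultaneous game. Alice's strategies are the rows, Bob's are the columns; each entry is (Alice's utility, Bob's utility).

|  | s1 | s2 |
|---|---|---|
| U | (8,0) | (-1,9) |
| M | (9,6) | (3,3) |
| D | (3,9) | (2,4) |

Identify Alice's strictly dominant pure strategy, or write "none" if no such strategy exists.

M

M vs U: s1: 9>8, s2: 3>-1.
M vs D: s1: 9>3, s2: 3>2.
M strictly beats every other strategy against every opponent action, so it is strictly dominant.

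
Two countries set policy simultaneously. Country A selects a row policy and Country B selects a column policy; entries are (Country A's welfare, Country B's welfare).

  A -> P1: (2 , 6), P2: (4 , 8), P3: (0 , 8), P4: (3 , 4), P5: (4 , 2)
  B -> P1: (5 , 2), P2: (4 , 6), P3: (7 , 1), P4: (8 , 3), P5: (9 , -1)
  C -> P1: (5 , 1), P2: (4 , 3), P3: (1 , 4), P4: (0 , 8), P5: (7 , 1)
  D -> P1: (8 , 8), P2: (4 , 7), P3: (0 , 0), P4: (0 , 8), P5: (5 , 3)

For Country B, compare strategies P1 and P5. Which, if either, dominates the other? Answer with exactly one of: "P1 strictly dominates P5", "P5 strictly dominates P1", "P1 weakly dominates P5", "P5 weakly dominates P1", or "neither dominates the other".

P1 weakly dominates P5

P1's payoffs vs P5's, by Country A's action — A: 6>2, B: 2>-1, C: 1=1, D: 8>3.
P1 is at least as good everywhere and strictly better somewhere (tied only at C), so P1 weakly but not strictly dominates P5.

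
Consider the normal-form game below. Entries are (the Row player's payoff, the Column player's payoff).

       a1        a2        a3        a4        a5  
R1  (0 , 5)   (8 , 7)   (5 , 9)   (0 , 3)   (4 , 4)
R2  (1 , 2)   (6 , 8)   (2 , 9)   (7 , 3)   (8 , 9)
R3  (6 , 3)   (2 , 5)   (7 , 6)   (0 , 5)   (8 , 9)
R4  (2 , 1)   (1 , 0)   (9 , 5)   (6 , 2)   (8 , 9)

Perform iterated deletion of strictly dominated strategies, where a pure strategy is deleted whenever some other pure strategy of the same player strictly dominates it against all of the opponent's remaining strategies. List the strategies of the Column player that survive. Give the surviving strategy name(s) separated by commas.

Column a1 is eliminated: a3 beats it against every remaining row (R1: 9>5, R2: 9>2, R3: 6>3, R4: 5>1).
Column a2 is eliminated: a3 beats it against every remaining row (R1: 9>7, R2: 9>8, R3: 6>5, R4: 5>0).
The Row player's strategy R1 is strictly dominated by R4 (a3: 9>5, a4: 6>0, a5: 8>4) and is removed.
The Column player's strategy a4 is strictly dominated by a3 (R2: 9>3, R3: 6>5, R4: 5>2) and is removed.
Among the remaining strategies, none is strictly dominated by another pure strategy of the same player, so the elimination stops.
Surviving strategies — the Row player: {R2, R3, R4}; the Column player: {a3, a5}.

a3, a5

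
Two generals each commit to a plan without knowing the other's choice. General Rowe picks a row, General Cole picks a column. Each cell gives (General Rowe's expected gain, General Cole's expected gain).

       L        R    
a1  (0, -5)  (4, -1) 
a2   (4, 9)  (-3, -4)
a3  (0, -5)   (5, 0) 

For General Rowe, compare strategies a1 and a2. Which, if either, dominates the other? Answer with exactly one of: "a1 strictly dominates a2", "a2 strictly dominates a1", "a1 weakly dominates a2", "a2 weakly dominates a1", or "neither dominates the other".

Compare a1 to a2 across each opponent action: L: 0<4, R: 4>-3.
a1 does better at R but worse at L; neither strategy dominates the other.

neither dominates the other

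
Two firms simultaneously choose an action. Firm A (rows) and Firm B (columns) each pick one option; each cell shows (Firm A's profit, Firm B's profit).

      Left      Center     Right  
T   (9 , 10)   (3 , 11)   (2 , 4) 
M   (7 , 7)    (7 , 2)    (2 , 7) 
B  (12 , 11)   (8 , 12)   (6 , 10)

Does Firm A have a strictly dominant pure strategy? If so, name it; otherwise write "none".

B

B vs T: Left: 12>9, Center: 8>3, Right: 6>2.
B vs M: Left: 12>7, Center: 8>7, Right: 6>2.
B strictly beats every other strategy against every opponent action, so it is strictly dominant.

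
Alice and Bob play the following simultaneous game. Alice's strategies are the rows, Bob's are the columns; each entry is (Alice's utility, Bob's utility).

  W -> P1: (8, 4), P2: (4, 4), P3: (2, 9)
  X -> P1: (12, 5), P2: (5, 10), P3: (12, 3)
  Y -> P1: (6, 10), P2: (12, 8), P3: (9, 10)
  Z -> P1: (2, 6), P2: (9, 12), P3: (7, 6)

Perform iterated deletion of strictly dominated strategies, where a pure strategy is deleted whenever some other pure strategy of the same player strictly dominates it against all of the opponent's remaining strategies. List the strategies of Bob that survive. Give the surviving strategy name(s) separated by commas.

Alice's strategy W is strictly dominated by X (P1: 12>8, P2: 5>4, P3: 12>2) and is removed.
For Alice, Y strictly dominates Z on the remaining columns (P1: 6>2, P2: 12>9, P3: 9>7); eliminate Z.
Among the remaining strategies, none is strictly dominated by another pure strategy of the same player, so the elimination stops.
Surviving strategies — Alice: {X, Y}; Bob: {P1, P2, P3}.

P1, P2, P3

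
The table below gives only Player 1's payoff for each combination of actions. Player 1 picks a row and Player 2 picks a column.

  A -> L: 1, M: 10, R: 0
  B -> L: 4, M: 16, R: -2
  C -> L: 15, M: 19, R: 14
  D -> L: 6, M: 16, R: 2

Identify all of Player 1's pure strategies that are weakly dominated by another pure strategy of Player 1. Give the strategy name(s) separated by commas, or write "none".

A: dominated, since C does at least as well everywhere (L: 15>1, M: 19>10, R: 14>0).
C weakly dominates B — L: 15>4, M: 19>16, R: 14>-2.
C is not dominated — it holds its own against A at L (15>1); B at L (15>4); D at L (15>6).
D is weakly dominated by C (L: 15>6, M: 19>16, R: 14>2).

A, B, D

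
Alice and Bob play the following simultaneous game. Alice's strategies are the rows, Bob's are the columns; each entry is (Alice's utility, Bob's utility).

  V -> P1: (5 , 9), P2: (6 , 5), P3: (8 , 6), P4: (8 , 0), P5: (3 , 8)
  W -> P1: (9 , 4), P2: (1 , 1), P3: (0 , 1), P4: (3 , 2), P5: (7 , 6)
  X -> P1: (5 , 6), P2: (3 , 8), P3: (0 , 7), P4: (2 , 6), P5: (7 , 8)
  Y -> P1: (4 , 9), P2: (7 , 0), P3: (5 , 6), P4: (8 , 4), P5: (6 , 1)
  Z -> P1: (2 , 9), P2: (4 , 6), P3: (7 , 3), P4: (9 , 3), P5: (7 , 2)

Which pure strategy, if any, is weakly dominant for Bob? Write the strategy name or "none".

P1 fails to dominate P2 at X (6<8).
P2 fails to dominate P1 at V (5<9).
P3 fails to dominate P1 at V (6<9).
P4 fails to dominate P1 at V (0<9).
P5 fails to dominate P1 at V (8<9).
No single strategy dominates all the others.

none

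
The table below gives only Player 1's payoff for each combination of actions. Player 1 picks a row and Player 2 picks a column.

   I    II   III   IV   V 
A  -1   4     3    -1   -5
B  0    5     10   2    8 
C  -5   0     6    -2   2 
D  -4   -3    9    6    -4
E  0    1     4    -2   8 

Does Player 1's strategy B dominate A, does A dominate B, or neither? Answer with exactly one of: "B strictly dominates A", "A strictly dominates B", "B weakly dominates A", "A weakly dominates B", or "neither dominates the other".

Compare B to A across every action of Player 2: I: 0>-1, II: 5>4, III: 10>3, IV: 2>-1, V: 8>-5.
Every comparison favours B, so B strictly dominates A.

B strictly dominates A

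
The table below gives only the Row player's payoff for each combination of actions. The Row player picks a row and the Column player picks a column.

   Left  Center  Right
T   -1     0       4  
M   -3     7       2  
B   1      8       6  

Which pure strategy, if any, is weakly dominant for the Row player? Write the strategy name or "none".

B

B vs T: Left: 1>-1, Center: 8>0, Right: 6>4.
B vs M: Left: 1>-3, Center: 8>7, Right: 6>2.
B is at least as good as every other strategy against every opponent action, so it is weakly dominant.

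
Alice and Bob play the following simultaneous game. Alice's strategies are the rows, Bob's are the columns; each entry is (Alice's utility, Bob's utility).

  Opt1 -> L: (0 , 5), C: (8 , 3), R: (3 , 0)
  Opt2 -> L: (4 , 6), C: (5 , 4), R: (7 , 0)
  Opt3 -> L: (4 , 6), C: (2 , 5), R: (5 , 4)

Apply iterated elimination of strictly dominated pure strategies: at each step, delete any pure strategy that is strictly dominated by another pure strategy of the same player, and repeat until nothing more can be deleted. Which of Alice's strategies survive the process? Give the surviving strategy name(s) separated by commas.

Bob's strategy C is strictly dominated by L (Opt1: 5>3, Opt2: 6>4, Opt3: 6>5) and is removed.
Alice's strategy Opt1 is strictly dominated by Opt2 (L: 4>0, R: 7>3) and is removed.
Bob's strategy R is strictly dominated by L (Opt2: 6>0, Opt3: 6>4) and is removed.
Among the remaining strategies, none is strictly dominated by another pure strategy of the same player, so the elimination stops.
Surviving strategies — Alice: {Opt2, Opt3}; Bob: {L}.

Opt2, Opt3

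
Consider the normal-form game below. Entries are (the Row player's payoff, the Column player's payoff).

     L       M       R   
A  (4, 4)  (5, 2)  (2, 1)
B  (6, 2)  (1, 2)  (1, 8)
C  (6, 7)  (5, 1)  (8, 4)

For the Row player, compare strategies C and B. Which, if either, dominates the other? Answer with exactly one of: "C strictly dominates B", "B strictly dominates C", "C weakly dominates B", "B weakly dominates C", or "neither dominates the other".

Compare C to B across every action of the Column player: L: 6=6, M: 5>1, R: 8>1.
C is at least as good everywhere and strictly better somewhere (tied only at L), so C weakly but not strictly dominates B.

C weakly dominates B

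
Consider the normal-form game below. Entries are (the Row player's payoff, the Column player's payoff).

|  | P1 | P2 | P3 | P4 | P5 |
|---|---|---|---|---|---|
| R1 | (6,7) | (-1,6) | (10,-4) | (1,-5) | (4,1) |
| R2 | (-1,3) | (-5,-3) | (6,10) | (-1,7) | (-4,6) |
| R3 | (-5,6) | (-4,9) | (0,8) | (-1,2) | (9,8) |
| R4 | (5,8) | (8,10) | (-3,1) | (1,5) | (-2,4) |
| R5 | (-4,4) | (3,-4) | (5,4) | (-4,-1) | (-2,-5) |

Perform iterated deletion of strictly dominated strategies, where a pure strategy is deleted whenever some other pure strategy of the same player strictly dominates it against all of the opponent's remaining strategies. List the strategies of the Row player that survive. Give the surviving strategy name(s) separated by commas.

The Row player's strategy R2 is strictly dominated by R1 (P1: 6>-1, P2: -1>-5, P3: 10>6, P4: 1>-1, P5: 4>-4) and is removed.
The Column player's strategy P4 is strictly dominated by P1 (R1: 7>-5, R3: 6>2, R4: 8>5, R5: 4>-1) and is removed.
The Column player's strategy P5 is strictly dominated by P2 (R1: 6>1, R3: 9>8, R4: 10>4, R5: -4>-5) and is removed.
For the Row player, R1 strictly dominates R3 on the remaining columns (P1: 6>-5, P2: -1>-4, P3: 10>0); eliminate R3.
Among the remaining strategies, none is strictly dominated by another pure strategy of the same player, so the elimination stops.
Surviving strategies — the Row player: {R1, R4, R5}; the Column player: {P1, P2, P3}.

R1, R4, R5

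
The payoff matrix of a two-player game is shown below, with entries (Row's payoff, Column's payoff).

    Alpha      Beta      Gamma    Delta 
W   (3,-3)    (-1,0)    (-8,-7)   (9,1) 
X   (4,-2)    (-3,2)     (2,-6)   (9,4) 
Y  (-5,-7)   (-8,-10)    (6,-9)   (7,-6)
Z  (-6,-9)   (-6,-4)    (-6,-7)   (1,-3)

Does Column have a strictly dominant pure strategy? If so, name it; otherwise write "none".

Delta

Delta vs Alpha: W: 1>-3, X: 4>-2, Y: -6>-7, Z: -3>-9.
Delta vs Beta: W: 1>0, X: 4>2, Y: -6>-10, Z: -3>-4.
Delta vs Gamma: W: 1>-7, X: 4>-6, Y: -6>-9, Z: -3>-7.
Delta strictly beats every other strategy against every opponent action, so it is strictly dominant.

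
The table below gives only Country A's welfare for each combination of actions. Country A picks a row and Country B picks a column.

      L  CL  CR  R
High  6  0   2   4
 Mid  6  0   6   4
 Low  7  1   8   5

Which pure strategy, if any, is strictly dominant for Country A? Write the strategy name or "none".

Low

Low vs High: L: 7>6, CL: 1>0, CR: 8>2, R: 5>4.
Low vs Mid: L: 7>6, CL: 1>0, CR: 8>6, R: 5>4.
Low strictly beats every other strategy against every opponent action, so it is strictly dominant.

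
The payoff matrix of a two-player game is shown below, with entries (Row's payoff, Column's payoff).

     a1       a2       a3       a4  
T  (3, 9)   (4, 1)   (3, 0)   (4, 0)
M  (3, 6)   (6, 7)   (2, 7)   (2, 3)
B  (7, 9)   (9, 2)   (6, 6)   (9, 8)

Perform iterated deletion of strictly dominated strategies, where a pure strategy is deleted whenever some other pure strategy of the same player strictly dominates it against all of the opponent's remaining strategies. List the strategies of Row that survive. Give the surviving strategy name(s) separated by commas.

B

For Row, B strictly dominates T on the remaining columns (a1: 7>3, a2: 9>4, a3: 6>3, a4: 9>4); eliminate T.
Row's strategy M is strictly dominated by B (a1: 7>3, a2: 9>6, a3: 6>2, a4: 9>2) and is removed.
For Column, a1 strictly dominates a2 on the remaining rows (B: 9>2); eliminate a2.
For Column, a1 strictly dominates a3 on the remaining rows (B: 9>6); eliminate a3.
Column a4 is eliminated: a1 beats it against every remaining row (B: 9>8).
Among the remaining strategies, none is strictly dominated by another pure strategy of the same player, so the elimination stops.
Surviving strategies — Row: {B}; Column: {a1}.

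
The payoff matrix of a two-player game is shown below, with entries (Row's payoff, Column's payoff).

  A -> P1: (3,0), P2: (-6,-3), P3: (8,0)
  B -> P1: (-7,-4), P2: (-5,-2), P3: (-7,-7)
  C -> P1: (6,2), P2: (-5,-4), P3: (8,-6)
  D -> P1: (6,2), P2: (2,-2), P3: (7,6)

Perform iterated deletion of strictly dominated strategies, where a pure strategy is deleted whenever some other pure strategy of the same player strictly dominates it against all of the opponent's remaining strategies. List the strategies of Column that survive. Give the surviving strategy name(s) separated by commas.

For Row, D strictly dominates B on the remaining columns (P1: 6>-7, P2: 2>-5, P3: 7>-7); eliminate B.
Column P2 is eliminated: P1 beats it against every remaining row (A: 0>-3, C: 2>-4, D: 2>-2).
Among the remaining strategies, none is strictly dominated by another pure strategy of the same player, so the elimination stops.
Surviving strategies — Row: {A, C, D}; Column: {P1, P3}.

P1, P3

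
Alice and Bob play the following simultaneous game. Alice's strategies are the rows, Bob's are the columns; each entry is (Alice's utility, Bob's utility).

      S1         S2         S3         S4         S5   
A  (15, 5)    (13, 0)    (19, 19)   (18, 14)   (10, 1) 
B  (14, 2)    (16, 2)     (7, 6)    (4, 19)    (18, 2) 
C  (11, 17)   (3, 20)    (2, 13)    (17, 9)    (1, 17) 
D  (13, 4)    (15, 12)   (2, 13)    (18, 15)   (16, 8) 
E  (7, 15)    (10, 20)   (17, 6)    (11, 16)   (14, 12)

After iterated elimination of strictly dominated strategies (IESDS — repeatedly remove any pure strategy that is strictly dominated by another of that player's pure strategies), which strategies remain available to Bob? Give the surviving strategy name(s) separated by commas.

S3, S4

Alice's strategy C is strictly dominated by A (S1: 15>11, S2: 13>3, S3: 19>2, S4: 18>17, S5: 10>1) and is removed.
For Bob, S4 strictly dominates S1 on the remaining rows (A: 14>5, B: 19>2, D: 15>4, E: 16>15); eliminate S1.
Column S5 is eliminated: S4 beats it against every remaining row (A: 14>1, B: 19>2, D: 15>8, E: 16>12).
For Alice, A strictly dominates E on the remaining columns (S2: 13>10, S3: 19>17, S4: 18>11); eliminate E.
For Bob, S3 strictly dominates S2 on the remaining rows (A: 19>0, B: 6>2, D: 13>12); eliminate S2.
Row B is eliminated: A beats it against every remaining column (S3: 19>7, S4: 18>4).
Among the remaining strategies, none is strictly dominated by another pure strategy of the same player, so the elimination stops.
Surviving strategies — Alice: {A, D}; Bob: {S3, S4}.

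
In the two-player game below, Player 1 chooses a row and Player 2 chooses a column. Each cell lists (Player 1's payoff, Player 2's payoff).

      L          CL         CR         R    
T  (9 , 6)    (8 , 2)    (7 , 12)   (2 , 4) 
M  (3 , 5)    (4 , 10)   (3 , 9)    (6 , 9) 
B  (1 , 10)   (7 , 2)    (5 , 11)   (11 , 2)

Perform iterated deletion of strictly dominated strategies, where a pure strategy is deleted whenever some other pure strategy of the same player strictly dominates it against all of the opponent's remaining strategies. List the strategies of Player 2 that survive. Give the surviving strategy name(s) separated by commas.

CR

For Player 2, CR strictly dominates L on the remaining rows (T: 12>6, M: 9>5, B: 11>10); eliminate L.
Player 1's strategy M is strictly dominated by B (CL: 7>4, CR: 5>3, R: 11>6) and is removed.
Player 2's strategy CL is strictly dominated by CR (T: 12>2, B: 11>2) and is removed.
Column R is eliminated: CR beats it against every remaining row (T: 12>4, B: 11>2).
Row B is eliminated: T beats it against every remaining column (CR: 7>5).
Among the remaining strategies, none is strictly dominated by another pure strategy of the same player, so the elimination stops.
Surviving strategies — Player 1: {T}; Player 2: {CR}.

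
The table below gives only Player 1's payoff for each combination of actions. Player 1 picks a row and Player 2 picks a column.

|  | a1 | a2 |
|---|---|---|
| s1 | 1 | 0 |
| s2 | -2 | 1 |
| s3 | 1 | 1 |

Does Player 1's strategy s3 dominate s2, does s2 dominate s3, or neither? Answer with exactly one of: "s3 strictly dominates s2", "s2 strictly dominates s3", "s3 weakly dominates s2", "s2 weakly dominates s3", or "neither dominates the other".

Compare s3 to s2 across every action of Player 2: a1: 1>-2, a2: 1=1.
s3 is at least as good everywhere and strictly better somewhere (tied only at a2), so s3 weakly but not strictly dominates s2.

s3 weakly dominates s2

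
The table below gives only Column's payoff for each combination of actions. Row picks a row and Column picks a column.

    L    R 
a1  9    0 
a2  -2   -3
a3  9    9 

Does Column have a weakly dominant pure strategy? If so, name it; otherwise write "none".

L

L vs R: a1: 9>0, a2: -2>-3, a3: 9=9.
L is at least as good as every other strategy against every opponent action, so it is weakly dominant.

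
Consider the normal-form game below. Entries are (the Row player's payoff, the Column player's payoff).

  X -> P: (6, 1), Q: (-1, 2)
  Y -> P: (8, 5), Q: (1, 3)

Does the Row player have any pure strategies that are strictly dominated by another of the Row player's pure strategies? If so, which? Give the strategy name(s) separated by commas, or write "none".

X is strictly dominated by Y (P: 8>6, Q: 1>-1).
Y: no other strategy beats it everywhere (X at P (8>6)).

X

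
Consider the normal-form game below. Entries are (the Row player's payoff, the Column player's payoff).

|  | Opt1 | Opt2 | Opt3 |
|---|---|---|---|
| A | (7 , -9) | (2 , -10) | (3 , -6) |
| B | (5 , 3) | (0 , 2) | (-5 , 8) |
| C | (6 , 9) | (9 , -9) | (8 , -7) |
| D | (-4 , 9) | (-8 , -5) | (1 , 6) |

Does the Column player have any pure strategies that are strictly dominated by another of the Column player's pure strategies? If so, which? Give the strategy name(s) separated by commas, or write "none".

Nothing dominates Opt1: Opt2 at A (-9>-10); Opt3 at C (9>-7).
Opt1 strictly dominates Opt2 — A: -9>-10, B: 3>2, C: 9>-9, D: 9>-5.
Opt3: no other strategy beats it everywhere (Opt1 at A (-6>-9); Opt2 at A (-6>-10)).

Opt2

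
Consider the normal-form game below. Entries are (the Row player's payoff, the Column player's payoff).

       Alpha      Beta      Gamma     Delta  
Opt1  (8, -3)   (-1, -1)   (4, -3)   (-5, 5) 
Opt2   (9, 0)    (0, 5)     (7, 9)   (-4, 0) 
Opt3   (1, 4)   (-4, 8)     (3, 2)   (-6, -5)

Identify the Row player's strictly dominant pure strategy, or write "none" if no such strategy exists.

Opt2 vs Opt1: Alpha: 9>8, Beta: 0>-1, Gamma: 7>4, Delta: -4>-5.
Opt2 vs Opt3: Alpha: 9>1, Beta: 0>-4, Gamma: 7>3, Delta: -4>-6.
Opt2 strictly beats every other strategy against every opponent action, so it is strictly dominant.

Opt2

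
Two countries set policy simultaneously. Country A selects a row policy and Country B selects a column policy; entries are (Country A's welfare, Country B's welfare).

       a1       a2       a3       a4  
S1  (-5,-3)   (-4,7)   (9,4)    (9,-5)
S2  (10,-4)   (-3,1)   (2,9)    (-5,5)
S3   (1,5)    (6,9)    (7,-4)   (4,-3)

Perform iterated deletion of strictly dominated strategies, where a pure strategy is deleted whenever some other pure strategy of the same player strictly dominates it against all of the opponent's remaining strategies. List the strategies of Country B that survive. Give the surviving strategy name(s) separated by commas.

Country B's strategy a1 is strictly dominated by a2 (S1: 7>-3, S2: 1>-4, S3: 9>5) and is removed.
Row S2 is eliminated: S3 beats it against every remaining column (a2: 6>-3, a3: 7>2, a4: 4>-5).
Country B's strategy a3 is strictly dominated by a2 (S1: 7>4, S3: 9>-4) and is removed.
Column a4 is eliminated: a2 beats it against every remaining row (S1: 7>-5, S3: 9>-3).
Row S1 is eliminated: S3 beats it against every remaining column (a2: 6>-4).
Among the remaining strategies, none is strictly dominated by another pure strategy of the same player, so the elimination stops.
Surviving strategies — Country A: {S3}; Country B: {a2}.

a2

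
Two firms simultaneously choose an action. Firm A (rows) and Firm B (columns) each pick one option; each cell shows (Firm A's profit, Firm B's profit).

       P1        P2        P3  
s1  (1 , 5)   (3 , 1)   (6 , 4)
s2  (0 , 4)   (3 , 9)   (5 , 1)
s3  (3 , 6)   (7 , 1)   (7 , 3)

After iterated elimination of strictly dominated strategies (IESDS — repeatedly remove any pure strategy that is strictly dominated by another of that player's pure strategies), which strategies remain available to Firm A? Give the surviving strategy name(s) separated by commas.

Row s1 is eliminated: s3 beats it against every remaining column (P1: 3>1, P2: 7>3, P3: 7>6).
Firm A's strategy s2 is strictly dominated by s3 (P1: 3>0, P2: 7>3, P3: 7>5) and is removed.
Column P2 is eliminated: P1 beats it against every remaining row (s3: 6>1).
Firm B's strategy P3 is strictly dominated by P1 (s3: 6>3) and is removed.
Among the remaining strategies, none is strictly dominated by another pure strategy of the same player, so the elimination stops.
Surviving strategies — Firm A: {s3}; Firm B: {P1}.

s3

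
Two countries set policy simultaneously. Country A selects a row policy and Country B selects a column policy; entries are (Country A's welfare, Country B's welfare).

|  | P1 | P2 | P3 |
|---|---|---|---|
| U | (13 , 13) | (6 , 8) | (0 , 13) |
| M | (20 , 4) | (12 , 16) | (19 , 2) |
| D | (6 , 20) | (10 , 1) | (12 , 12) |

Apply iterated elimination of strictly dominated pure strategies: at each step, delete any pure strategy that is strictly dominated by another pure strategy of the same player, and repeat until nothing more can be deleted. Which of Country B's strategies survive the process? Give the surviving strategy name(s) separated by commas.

P2

For Country A, M strictly dominates U on the remaining columns (P1: 20>13, P2: 12>6, P3: 19>0); eliminate U.
Row D is eliminated: M beats it against every remaining column (P1: 20>6, P2: 12>10, P3: 19>12).
Country B's strategy P1 is strictly dominated by P2 (M: 16>4) and is removed.
For Country B, P2 strictly dominates P3 on the remaining rows (M: 16>2); eliminate P3.
Among the remaining strategies, none is strictly dominated by another pure strategy of the same player, so the elimination stops.
Surviving strategies — Country A: {M}; Country B: {P2}.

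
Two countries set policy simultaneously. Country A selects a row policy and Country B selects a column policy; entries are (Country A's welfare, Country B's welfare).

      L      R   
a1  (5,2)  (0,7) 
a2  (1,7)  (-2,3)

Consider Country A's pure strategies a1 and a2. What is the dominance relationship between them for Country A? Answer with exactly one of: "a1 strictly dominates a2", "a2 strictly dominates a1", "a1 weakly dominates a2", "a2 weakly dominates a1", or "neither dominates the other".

a1's payoffs vs a2's, by Country B's action — L: 5>1, R: 0>-2.
Every comparison favours a1, so a1 strictly dominates a2.

a1 strictly dominates a2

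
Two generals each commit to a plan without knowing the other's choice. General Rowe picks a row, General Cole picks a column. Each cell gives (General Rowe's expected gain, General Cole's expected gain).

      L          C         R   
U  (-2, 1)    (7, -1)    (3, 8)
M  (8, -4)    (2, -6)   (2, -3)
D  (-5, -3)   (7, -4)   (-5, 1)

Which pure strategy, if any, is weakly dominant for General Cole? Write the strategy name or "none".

R vs L: U: 8>1, M: -3>-4, D: 1>-3.
R vs C: U: 8>-1, M: -3>-6, D: 1>-4.
R is at least as good as every other strategy against every opponent action, so it is weakly dominant.

R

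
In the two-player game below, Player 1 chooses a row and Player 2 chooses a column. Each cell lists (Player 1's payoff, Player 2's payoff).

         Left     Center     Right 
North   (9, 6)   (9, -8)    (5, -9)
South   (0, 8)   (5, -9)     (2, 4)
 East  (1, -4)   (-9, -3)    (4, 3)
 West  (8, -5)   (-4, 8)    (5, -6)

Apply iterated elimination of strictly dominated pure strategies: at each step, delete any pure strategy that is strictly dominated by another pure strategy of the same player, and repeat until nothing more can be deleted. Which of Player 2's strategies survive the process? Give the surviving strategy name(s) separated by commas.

For Player 1, North strictly dominates South on the remaining columns (Left: 9>0, Center: 9>5, Right: 5>2); eliminate South.
Player 1's strategy East is strictly dominated by North (Left: 9>1, Center: 9>-9, Right: 5>4) and is removed.
Player 2's strategy Right is strictly dominated by Left (North: 6>-9, West: -5>-6) and is removed.
For Player 1, North strictly dominates West on the remaining columns (Left: 9>8, Center: 9>-4); eliminate West.
Player 2's strategy Center is strictly dominated by Left (North: 6>-8) and is removed.
Among the remaining strategies, none is strictly dominated by another pure strategy of the same player, so the elimination stops.
Surviving strategies — Player 1: {North}; Player 2: {Left}.

Left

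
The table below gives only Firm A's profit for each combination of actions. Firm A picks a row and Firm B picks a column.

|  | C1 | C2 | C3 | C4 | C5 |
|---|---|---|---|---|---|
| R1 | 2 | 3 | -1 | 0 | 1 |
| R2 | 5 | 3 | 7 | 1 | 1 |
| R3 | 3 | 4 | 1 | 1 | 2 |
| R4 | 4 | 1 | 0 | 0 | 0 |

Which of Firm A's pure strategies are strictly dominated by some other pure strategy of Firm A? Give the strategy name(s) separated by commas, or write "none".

R1 is strictly dominated by R3 (C1: 3>2, C2: 4>3, C3: 1>-1, C4: 1>0, C5: 2>1).
R2: no other strategy beats it everywhere (R1 at C1 (5>2); R3 at C1 (5>3); R4 at C1 (5>4)).
R3: no other strategy beats it everywhere (R1 at C1 (3>2); R2 at C2 (4>3); R4 at C2 (4>1)).
R2 strictly dominates R4 — C1: 5>4, C2: 3>1, C3: 7>0, C4: 1>0, C5: 1>0.

R1, R4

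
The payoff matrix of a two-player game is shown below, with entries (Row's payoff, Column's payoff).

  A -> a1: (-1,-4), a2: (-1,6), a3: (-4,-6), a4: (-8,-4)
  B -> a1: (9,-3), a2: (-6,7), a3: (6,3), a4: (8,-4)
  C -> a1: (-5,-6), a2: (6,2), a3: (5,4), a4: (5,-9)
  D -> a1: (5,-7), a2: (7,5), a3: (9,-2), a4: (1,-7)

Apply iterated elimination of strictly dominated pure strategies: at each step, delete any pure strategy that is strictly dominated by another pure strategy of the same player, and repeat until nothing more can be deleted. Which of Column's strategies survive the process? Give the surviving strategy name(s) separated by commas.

Row's strategy A is strictly dominated by D (a1: 5>-1, a2: 7>-1, a3: 9>-4, a4: 1>-8) and is removed.
Column a1 is eliminated: a2 beats it against every remaining row (B: 7>-3, C: 2>-6, D: 5>-7).
Column's strategy a4 is strictly dominated by a2 (B: 7>-4, C: 2>-9, D: 5>-7) and is removed.
Row's strategy B is strictly dominated by D (a2: 7>-6, a3: 9>6) and is removed.
For Row, D strictly dominates C on the remaining columns (a2: 7>6, a3: 9>5); eliminate C.
Column's strategy a3 is strictly dominated by a2 (D: 5>-2) and is removed.
Among the remaining strategies, none is strictly dominated by another pure strategy of the same player, so the elimination stops.
Surviving strategies — Row: {D}; Column: {a2}.

a2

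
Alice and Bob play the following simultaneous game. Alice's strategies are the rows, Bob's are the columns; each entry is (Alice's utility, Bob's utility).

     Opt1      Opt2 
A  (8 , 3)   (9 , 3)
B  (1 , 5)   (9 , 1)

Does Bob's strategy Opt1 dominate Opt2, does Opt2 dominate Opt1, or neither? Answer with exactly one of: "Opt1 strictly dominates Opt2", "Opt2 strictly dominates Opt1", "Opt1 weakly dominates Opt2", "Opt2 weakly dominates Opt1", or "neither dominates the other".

Opt1's payoffs vs Opt2's, by Alice's action — A: 3=3, B: 5>1.
Opt1 is at least as good everywhere and strictly better somewhere (tied only at A), so Opt1 weakly but not strictly dominates Opt2.

Opt1 weakly dominates Opt2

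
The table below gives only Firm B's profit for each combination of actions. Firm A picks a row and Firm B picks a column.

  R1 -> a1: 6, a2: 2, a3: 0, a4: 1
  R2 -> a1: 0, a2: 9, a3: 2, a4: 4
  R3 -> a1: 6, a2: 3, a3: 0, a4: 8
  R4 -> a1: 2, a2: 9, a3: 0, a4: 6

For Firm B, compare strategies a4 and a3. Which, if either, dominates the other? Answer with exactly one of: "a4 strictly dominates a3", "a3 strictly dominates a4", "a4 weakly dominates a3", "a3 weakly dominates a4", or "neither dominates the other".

a4 strictly dominates a3

Compare a4 to a3 across each opponent action: R1: 1>0, R2: 4>2, R3: 8>0, R4: 6>0.
Every comparison favours a4, so a4 strictly dominates a3.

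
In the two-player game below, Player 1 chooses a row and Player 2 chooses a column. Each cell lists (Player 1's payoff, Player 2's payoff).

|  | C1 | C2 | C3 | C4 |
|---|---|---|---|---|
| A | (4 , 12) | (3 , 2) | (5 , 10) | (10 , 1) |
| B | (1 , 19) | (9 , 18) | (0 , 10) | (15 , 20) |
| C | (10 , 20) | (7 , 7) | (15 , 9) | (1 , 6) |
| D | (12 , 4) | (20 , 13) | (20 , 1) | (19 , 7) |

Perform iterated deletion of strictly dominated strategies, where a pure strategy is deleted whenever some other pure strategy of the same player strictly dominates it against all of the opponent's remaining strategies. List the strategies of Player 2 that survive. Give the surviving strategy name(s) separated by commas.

Player 1's strategy A is strictly dominated by D (C1: 12>4, C2: 20>3, C3: 20>5, C4: 19>10) and is removed.
For Player 1, D strictly dominates B on the remaining columns (C1: 12>1, C2: 20>9, C3: 20>0, C4: 19>15); eliminate B.
For Player 1, D strictly dominates C on the remaining columns (C1: 12>10, C2: 20>7, C3: 20>15, C4: 19>1); eliminate C.
For Player 2, C2 strictly dominates C1 on the remaining rows (D: 13>4); eliminate C1.
Column C3 is eliminated: C2 beats it against every remaining row (D: 13>1).
For Player 2, C2 strictly dominates C4 on the remaining rows (D: 13>7); eliminate C4.
Among the remaining strategies, none is strictly dominated by another pure strategy of the same player, so the elimination stops.
Surviving strategies — Player 1: {D}; Player 2: {C2}.

C2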